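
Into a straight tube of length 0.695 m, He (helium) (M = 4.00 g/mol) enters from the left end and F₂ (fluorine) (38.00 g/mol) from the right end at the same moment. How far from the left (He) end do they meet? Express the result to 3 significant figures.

0.525 m

In equal time, each gas travels a distance ∝ its rate ∝ 1/√M, so d_He/d_F₂ = √(M_F₂/M_He) = √(38.00/4.00) = 3.082.
With d_He + d_F₂ = 0.695 m, d_F₂ = 0.695/(1 + 3.082) = 0.1703 m.
d_He = 0.695 − 0.1703 = 0.525 m.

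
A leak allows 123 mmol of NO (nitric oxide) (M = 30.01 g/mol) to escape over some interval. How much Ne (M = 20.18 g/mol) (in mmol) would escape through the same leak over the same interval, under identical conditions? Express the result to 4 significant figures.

Since effusion rate ∝ 1/√M, rate_Ne/rate_NO = √(M_NO/M_Ne) = √(30.01/20.18) = √1.487 = 1.219.
So the amount for Ne is 123 × 1.219 = 150.0 mmol.

150.0 mmol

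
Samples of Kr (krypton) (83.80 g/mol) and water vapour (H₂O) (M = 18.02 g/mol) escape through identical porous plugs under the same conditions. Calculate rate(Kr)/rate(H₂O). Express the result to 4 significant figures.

0.4637

From Graham's law, rate_Kr/rate_H₂O = √(M_H₂O/M_Kr) = √(18.02/83.80) = √0.2150 = 0.4637.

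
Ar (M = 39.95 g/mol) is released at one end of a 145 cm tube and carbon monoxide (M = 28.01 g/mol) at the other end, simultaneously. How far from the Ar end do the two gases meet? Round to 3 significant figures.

66.1 cm

The fronts meet when d_Ar + d_CO = L with d_Ar/d_CO = √(M_CO/M_Ar) (Graham's law). Here √(M_CO/M_Ar) = √(28.01/39.95) = 0.8373.
With d_Ar + d_CO = 145 cm, d_CO = 145/(1 + 0.8373) = 78.92 cm.
d_Ar = 145 − 78.92 = 66.1 cm.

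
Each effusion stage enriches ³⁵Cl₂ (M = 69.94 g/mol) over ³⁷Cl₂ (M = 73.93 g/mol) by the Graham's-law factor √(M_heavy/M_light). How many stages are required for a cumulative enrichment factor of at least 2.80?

38

With α = √(73.93/69.94) per stage, ln α = ½ ln(1.05705) = 0.02774.
Need α^N ≥ 2.80 ⇒ N ≥ ln(2.80) / ln α = 1.030 / 0.02774 = 37.12.
So at least 38 stages are needed.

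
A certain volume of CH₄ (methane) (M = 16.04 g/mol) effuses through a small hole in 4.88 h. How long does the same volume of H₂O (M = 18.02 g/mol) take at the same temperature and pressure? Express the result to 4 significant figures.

5.172 h

From Graham's law, t_H₂O/t_CH₄ = √(M_H₂O/M_CH₄) = √(18.02/16.04) = √1.123 = 1.060.
So the time for H₂O is 4.88 × 1.060 = 5.172 h.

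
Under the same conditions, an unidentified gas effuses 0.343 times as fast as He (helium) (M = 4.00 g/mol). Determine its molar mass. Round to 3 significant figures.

Using Graham's law: rate_X/rate_He = √(M_He/M_X).
0.343 = √(4.00/M_X)
M_X = 4.00 / 0.343² = 4.00 / 0.1176 = 34.0 g/mol

34.0 g/mol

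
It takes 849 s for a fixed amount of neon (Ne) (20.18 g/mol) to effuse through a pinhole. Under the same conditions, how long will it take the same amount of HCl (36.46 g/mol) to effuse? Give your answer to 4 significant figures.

1141 s

From Graham's law, t_HCl/t_Ne = √(M_HCl/M_Ne) = √(36.46/20.18) = √1.807 = 1.344.
So the time for HCl is 849 × 1.344 = 1141 s.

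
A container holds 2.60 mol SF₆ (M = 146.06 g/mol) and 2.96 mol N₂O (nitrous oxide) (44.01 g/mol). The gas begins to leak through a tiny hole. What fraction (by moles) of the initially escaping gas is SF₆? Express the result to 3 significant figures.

0.325

Rate_i ∝ x_i/√M_i (Graham's law weighted by mole fraction), so the effusate composition follows n_i/√M_i.
So x_SF₆ in the escaping gas = (n_SF₆/√M_SF₆) / Σ(n_i/√M_i)
= (2.60/√146.06) / (2.60/√146.06 + 2.96/√44.01) = 0.2151/(0.2151 + 0.4462) = 0.325.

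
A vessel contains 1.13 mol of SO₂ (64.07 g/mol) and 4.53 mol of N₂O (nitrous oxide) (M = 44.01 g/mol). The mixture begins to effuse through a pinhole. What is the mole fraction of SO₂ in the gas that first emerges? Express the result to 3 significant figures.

Rate_i ∝ x_i/√M_i (Graham's law weighted by mole fraction), so the effusate composition follows n_i/√M_i.
x_SO₂(eff) = (n_SO₂/√M_SO₂) / (n_SO₂/√M_SO₂ + n_N₂O/√M_N₂O)
= (1.13/√64.07) / (1.13/√64.07 + 4.53/√44.01) = 0.1412/(0.1412 + 0.6828) = 0.171.

0.171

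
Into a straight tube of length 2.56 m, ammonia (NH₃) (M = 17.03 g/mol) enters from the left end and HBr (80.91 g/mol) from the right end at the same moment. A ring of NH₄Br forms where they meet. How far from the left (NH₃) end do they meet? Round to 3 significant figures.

1.75 m

Graham's law gives d_NH₃/d_HBr = rate_NH₃/rate_HBr = √(M_HBr/M_NH₃) = √(80.91/17.03) = 2.180.
With d_NH₃ + d_HBr = 2.56 m, d_HBr = 2.56/(1 + 2.180) = 0.8051 m.
d_NH₃ = 2.56 − 0.8051 = 1.75 m.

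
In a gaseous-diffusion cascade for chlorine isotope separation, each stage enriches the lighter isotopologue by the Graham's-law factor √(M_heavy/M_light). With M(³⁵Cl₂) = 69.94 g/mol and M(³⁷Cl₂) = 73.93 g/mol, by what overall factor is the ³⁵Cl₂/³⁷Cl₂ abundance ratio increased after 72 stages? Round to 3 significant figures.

Overall factor = α^72 with α = √(73.93/69.94), i.e. (73.93/69.94)^(72/2).
= 1.05705^36 = 7.37.

7.37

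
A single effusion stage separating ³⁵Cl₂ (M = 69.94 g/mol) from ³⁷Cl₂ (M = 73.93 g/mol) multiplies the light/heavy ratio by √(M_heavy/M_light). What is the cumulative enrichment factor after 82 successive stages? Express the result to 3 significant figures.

Overall factor = α^82 with α = √(73.93/69.94), i.e. (73.93/69.94)^(82/2).
= 1.05705^41 = 9.73.

9.73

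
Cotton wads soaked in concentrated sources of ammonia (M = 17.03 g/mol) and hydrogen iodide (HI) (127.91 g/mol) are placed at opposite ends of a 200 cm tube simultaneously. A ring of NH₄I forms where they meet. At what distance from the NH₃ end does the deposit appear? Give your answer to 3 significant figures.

Distances travelled in equal time are proportional to diffusion rates, so d_NH₃/d_HI = √(M_HI/M_NH₃) = √(127.91/17.03) = 2.741.
With d_NH₃ + d_HI = 200 cm, d_HI = 200/(1 + 2.741) = 53.47 cm.
d_NH₃ = 200 − 53.47 = 147 cm.

147 cm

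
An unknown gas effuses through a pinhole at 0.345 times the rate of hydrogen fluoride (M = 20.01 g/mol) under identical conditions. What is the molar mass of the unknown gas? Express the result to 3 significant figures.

168 g/mol

Using Graham's law: rate_X/rate_HF = √(M_HF/M_X).
0.345 = √(20.01/M_X)
M_X = 20.01 / 0.345² = 20.01 / 0.1190 = 168 g/mol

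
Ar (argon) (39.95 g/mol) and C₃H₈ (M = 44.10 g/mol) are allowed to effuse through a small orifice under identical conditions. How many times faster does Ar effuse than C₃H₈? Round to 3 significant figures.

1.05

From Graham's law, rate_Ar/rate_C₃H₈ = √(M_C₃H₈/M_Ar) = √(44.10/39.95) = √1.104 = 1.05.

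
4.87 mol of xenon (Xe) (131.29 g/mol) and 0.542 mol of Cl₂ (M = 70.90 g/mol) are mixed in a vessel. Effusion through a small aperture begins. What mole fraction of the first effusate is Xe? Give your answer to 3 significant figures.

0.868

Each component's effusion rate ∝ (its partial pressure)·(1/√M) ∝ n_i/√M_i.
So x_Xe in the escaping gas = (n_Xe/√M_Xe) / Σ(n_i/√M_i)
= (4.87/√131.29) / (4.87/√131.29 + 0.542/√70.90) = 0.4250/(0.4250 + 0.06437) = 0.868.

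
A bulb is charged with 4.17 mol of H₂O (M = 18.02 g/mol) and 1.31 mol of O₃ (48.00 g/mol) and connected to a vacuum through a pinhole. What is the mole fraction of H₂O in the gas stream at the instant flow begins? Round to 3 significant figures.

Effusion rate of each component ∝ n_i/√M_i (partial pressure × 1/√M).
Mole fraction of H₂O in the effusate = (n_H₂O/√M_H₂O) / (n_H₂O/√M_H₂O + n_O₃/√M_O₃)
= (4.17/√18.02) / (4.17/√18.02 + 1.31/√48.00) = 0.9823/(0.9823 + 0.1891) = 0.839.

0.839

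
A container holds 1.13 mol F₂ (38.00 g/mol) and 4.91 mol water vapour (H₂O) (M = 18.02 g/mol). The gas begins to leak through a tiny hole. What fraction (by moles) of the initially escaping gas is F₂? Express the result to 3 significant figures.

Each component's effusion rate ∝ (its partial pressure)·(1/√M) ∝ n_i/√M_i.
Mole fraction of F₂ in the effusate = (n_F₂/√M_F₂) / (n_F₂/√M_F₂ + n_H₂O/√M_H₂O)
= (1.13/√38.00) / (1.13/√38.00 + 4.91/√18.02) = 0.1833/(0.1833 + 1.157) = 0.137.

0.137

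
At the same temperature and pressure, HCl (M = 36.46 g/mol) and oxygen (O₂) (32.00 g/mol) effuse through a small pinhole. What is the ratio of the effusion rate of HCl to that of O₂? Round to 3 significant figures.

Since effusion rate ∝ 1/√M, rate_HCl/rate_O₂ = √(M_O₂/M_HCl) = √(32.00/36.46) = √0.8777 = 0.937.

0.937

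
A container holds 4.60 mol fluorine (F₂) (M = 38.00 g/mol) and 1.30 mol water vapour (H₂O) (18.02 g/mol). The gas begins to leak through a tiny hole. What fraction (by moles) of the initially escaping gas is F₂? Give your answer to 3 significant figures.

The effusion rate of species i is ∝ p_i/√M_i ∝ n_i/√M_i.
Mole fraction of F₂ in the effusate = (n_F₂/√M_F₂) / (n_F₂/√M_F₂ + n_H₂O/√M_H₂O)
= (4.60/√38.00) / (4.60/√38.00 + 1.30/√18.02) = 0.7462/(0.7462 + 0.3062) = 0.709.

0.709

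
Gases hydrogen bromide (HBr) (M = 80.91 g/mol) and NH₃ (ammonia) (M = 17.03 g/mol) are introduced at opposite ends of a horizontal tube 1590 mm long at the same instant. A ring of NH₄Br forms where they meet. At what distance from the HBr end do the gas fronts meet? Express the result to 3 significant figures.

500 mm

Distances travelled in equal time are proportional to diffusion rates, so d_HBr/d_NH₃ = √(M_NH₃/M_HBr) = √(17.03/80.91) = 0.4588.
With d_HBr + d_NH₃ = 1590 mm, d_NH₃ = 1590/(1 + 0.4588) = 1090 mm.
d_HBr = 1590 − 1090 = 500 mm.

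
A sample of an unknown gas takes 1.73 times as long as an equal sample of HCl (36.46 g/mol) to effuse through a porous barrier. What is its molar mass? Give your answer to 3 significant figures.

Since effusion rate ∝ 1/√M, t_X/t_HCl = √(M_X/M_HCl).
1.73 = √(M_X/36.46)
M_X = 36.46 × 1.73² = 36.46 × 2.993 = 109 g/mol

109 g/mol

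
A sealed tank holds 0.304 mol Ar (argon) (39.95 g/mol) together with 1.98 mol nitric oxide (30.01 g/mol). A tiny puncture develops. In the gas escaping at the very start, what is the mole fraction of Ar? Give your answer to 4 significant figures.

0.1174

Each component's effusion rate ∝ (its partial pressure)·(1/√M) ∝ n_i/√M_i.
x_Ar(eff) = (n_Ar/√M_Ar) / (n_Ar/√M_Ar + n_NO/√M_NO)
= (0.304/√39.95) / (0.304/√39.95 + 1.98/√30.01) = 0.04810/(0.04810 + 0.3614) = 0.1174.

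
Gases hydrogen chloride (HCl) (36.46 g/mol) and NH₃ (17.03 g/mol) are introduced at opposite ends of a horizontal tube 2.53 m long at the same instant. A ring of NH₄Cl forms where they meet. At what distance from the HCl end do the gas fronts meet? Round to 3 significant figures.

Graham's law gives d_HCl/d_NH₃ = rate_HCl/rate_NH₃ = √(M_NH₃/M_HCl) = √(17.03/36.46) = 0.6834.
With d_HCl + d_NH₃ = 2.53 m, d_NH₃ = 2.53/(1 + 0.6834) = 1.503 m.
d_HCl = 2.53 − 1.503 = 1.03 m.

1.03 m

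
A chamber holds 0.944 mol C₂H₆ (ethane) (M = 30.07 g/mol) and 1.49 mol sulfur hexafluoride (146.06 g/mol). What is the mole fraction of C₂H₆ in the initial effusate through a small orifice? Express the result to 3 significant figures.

0.583

Effusion rate of each component ∝ n_i/√M_i (partial pressure × 1/√M).
So x_C₂H₆ in the escaping gas = (n_C₂H₆/√M_C₂H₆) / Σ(n_i/√M_i)
= (0.944/√30.07) / (0.944/√30.07 + 1.49/√146.06) = 0.1721/(0.1721 + 0.1233) = 0.583.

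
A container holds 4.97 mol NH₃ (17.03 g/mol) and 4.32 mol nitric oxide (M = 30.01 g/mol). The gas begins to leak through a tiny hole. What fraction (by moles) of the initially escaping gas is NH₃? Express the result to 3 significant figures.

Effusion rate of each component ∝ n_i/√M_i (partial pressure × 1/√M).
x_NH₃(eff) = (n_NH₃/√M_NH₃) / (n_NH₃/√M_NH₃ + n_NO/√M_NO)
= (4.97/√17.03) / (4.97/√17.03 + 4.32/√30.01) = 1.204/(1.204 + 0.7886) = 0.604.

0.604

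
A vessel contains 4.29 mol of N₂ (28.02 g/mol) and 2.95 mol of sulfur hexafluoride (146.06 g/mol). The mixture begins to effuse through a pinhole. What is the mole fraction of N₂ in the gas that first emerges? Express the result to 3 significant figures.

Each component's effusion rate ∝ (its partial pressure)·(1/√M) ∝ n_i/√M_i.
So x_N₂ in the escaping gas = (n_N₂/√M_N₂) / Σ(n_i/√M_i)
= (4.29/√28.02) / (4.29/√28.02 + 2.95/√146.06) = 0.8104/(0.8104 + 0.2441) = 0.769.

0.769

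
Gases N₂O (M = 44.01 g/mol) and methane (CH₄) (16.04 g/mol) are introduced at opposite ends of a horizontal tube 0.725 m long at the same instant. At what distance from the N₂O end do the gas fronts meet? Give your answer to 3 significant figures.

In equal time, each gas travels a distance ∝ its rate ∝ 1/√M, so d_N₂O/d_CH₄ = √(M_CH₄/M_N₂O) = √(16.04/44.01) = 0.6037.
With d_N₂O + d_CH₄ = 0.725 m, d_CH₄ = 0.725/(1 + 0.6037) = 0.4521 m.
d_N₂O = 0.725 − 0.4521 = 0.273 m.

0.273 m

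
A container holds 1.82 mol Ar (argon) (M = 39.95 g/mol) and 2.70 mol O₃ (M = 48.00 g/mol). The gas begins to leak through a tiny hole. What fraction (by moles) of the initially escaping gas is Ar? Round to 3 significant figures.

0.425

Rate_i ∝ x_i/√M_i (Graham's law weighted by mole fraction), so the effusate composition follows n_i/√M_i.
x_Ar(eff) = (n_Ar/√M_Ar) / (n_Ar/√M_Ar + n_O₃/√M_O₃)
= (1.82/√39.95) / (1.82/√39.95 + 2.70/√48.00) = 0.2879/(0.2879 + 0.3897) = 0.425.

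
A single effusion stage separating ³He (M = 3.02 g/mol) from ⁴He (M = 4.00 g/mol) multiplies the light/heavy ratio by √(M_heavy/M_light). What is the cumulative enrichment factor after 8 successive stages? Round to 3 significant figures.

The single-stage factor is √(M_heavy/M_light), so 8 stages give [√(4.00/3.02)]^8 = (4.00/3.02)^(8/2).
= 1.32450^4 = 3.08.

3.08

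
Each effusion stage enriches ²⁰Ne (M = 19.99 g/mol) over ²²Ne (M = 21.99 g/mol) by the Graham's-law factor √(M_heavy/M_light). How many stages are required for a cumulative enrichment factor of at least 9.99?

49

With α = √(21.99/19.99) per stage, ln α = ½ ln(1.10005) = 0.04768.
Need α^N ≥ 9.99 ⇒ N ≥ ln(9.99) / ln α = 2.302 / 0.04768 = 48.27.
Minimum whole number of stages: N = 49.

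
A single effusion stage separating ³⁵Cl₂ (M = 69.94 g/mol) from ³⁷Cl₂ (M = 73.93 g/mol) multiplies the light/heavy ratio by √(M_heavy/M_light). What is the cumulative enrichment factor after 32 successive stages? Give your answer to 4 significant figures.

After 32 stages the ratio has grown by (√(73.93/69.94))^32 = (73.93/69.94)^(32/2).
= 1.05705^16 = 2.430.

2.430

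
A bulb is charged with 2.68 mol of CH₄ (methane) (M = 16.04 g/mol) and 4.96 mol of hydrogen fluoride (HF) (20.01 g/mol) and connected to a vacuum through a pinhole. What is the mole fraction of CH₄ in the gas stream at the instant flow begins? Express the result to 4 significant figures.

0.3764

Rate_i ∝ x_i/√M_i (Graham's law weighted by mole fraction), so the effusate composition follows n_i/√M_i.
So x_CH₄ in the escaping gas = (n_CH₄/√M_CH₄) / Σ(n_i/√M_i)
= (2.68/√16.04) / (2.68/√16.04 + 4.96/√20.01) = 0.6692/(0.6692 + 1.109) = 0.3764.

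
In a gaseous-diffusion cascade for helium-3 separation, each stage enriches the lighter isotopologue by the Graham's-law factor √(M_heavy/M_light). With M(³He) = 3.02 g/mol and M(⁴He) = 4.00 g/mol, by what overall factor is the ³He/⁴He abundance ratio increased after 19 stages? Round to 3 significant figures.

The single-stage factor is √(M_heavy/M_light), so 19 stages give [√(4.00/3.02)]^19 = (4.00/3.02)^(19/2).
= 1.32450^(19/2) = 14.4.

14.4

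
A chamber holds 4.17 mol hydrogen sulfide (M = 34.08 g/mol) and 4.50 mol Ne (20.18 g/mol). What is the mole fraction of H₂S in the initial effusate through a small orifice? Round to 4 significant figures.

Each component's effusion rate ∝ (its partial pressure)·(1/√M) ∝ n_i/√M_i.
x_H₂S(eff) = (n_H₂S/√M_H₂S) / (n_H₂S/√M_H₂S + n_Ne/√M_Ne)
= (4.17/√34.08) / (4.17/√34.08 + 4.50/√20.18) = 0.7143/(0.7143 + 1.002) = 0.4163.

0.4163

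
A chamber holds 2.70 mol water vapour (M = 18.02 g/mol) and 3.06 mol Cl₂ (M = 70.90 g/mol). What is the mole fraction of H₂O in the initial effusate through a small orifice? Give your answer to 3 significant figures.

Each component's effusion rate ∝ (its partial pressure)·(1/√M) ∝ n_i/√M_i.
x_H₂O(eff) = (n_H₂O/√M_H₂O) / (n_H₂O/√M_H₂O + n_Cl₂/√M_Cl₂)
= (2.70/√18.02) / (2.70/√18.02 + 3.06/√70.90) = 0.6360/(0.6360 + 0.3634) = 0.636.

0.636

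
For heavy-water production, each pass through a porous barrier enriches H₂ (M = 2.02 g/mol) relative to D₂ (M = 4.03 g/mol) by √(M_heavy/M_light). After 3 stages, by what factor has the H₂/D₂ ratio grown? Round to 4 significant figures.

2.818

The single-stage factor is √(M_heavy/M_light), so 3 stages give [√(4.03/2.02)]^3 = (4.03/2.02)^(3/2).
= 1.99505^(3/2) = 2.818.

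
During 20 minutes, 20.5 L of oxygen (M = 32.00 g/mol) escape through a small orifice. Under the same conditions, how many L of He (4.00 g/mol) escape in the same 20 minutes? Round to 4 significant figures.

Since effusion rate ∝ 1/√M, rate_He/rate_O₂ = √(M_O₂/M_He) = √(32.00/4.00) = √8.000 = 2.828.
So the volume for He is 20.5 × 2.828 = 57.98 L.

57.98 L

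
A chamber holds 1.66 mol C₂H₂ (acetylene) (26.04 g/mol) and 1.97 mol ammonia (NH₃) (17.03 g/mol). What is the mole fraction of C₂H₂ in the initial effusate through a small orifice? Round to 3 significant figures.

0.405

The effusion rate of species i is ∝ p_i/√M_i ∝ n_i/√M_i.
x_C₂H₂(eff) = (n_C₂H₂/√M_C₂H₂) / (n_C₂H₂/√M_C₂H₂ + n_NH₃/√M_NH₃)
= (1.66/√26.04) / (1.66/√26.04 + 1.97/√17.03) = 0.3253/(0.3253 + 0.4774) = 0.405.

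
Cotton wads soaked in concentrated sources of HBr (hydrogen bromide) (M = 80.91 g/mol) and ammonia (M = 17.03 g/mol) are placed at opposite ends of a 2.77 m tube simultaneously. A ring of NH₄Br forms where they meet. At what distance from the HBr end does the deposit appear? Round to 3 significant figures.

0.871 m

Graham's law gives d_HBr/d_NH₃ = rate_HBr/rate_NH₃ = √(M_NH₃/M_HBr) = √(17.03/80.91) = 0.4588.
With d_HBr + d_NH₃ = 2.77 m, d_NH₃ = 2.77/(1 + 0.4588) = 1.899 m.
d_HBr = 2.77 − 1.899 = 0.871 m.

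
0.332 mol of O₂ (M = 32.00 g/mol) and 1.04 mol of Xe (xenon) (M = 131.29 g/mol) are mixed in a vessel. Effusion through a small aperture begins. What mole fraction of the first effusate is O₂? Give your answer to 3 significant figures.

0.393

Effusion rate of each component ∝ n_i/√M_i (partial pressure × 1/√M).
So x_O₂ in the escaping gas = (n_O₂/√M_O₂) / Σ(n_i/√M_i)
= (0.332/√32.00) / (0.332/√32.00 + 1.04/√131.29) = 0.05869/(0.05869 + 0.09076) = 0.393.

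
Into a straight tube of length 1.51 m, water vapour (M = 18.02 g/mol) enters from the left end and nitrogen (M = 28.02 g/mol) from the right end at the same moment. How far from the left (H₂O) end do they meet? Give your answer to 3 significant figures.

0.838 m

In equal time, each gas travels a distance ∝ its rate ∝ 1/√M, so d_H₂O/d_N₂ = √(M_N₂/M_H₂O) = √(28.02/18.02) = 1.247.
With d_H₂O + d_N₂ = 1.51 m, d_N₂ = 1.51/(1 + 1.247) = 0.6720 m.
d_H₂O = 1.51 − 0.6720 = 0.838 m.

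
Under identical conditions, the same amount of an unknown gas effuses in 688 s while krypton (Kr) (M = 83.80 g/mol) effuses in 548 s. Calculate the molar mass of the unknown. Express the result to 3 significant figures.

132 g/mol

Since effusion rate ∝ 1/√M, t_X/t_Kr = √(M_X/M_Kr).
688/548 = 1.255 = √(M_X/83.80)
M_X = 83.80 × 1.255² = 83.80 × 1.576 = 132 g/mol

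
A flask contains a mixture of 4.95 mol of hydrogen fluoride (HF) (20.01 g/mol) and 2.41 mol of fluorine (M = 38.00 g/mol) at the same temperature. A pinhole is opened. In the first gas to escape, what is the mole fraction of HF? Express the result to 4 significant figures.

Effusion rate of each component ∝ n_i/√M_i (partial pressure × 1/√M).
Mole fraction of HF in the effusate = (n_HF/√M_HF) / (n_HF/√M_HF + n_F₂/√M_F₂)
= (4.95/√20.01) / (4.95/√20.01 + 2.41/√38.00) = 1.107/(1.107 + 0.3910) = 0.7389.

0.7389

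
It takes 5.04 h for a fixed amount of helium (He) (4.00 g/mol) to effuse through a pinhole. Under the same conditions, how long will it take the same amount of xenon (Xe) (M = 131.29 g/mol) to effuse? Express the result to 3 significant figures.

28.9 h

From Graham's law, t_Xe/t_He = √(M_Xe/M_He) = √(131.29/4.00) = √32.82 = 5.729.
So the time for Xe is 5.04 × 5.729 = 28.9 h.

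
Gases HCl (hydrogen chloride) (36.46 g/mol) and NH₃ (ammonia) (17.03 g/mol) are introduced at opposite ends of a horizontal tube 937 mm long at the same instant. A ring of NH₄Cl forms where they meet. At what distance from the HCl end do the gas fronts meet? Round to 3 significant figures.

Graham's law gives d_HCl/d_NH₃ = rate_HCl/rate_NH₃ = √(M_NH₃/M_HCl) = √(17.03/36.46) = 0.6834.
With d_HCl + d_NH₃ = 937 mm, d_NH₃ = 937/(1 + 0.6834) = 556.6 mm.
d_HCl = 937 − 556.6 = 380 mm.

380 mm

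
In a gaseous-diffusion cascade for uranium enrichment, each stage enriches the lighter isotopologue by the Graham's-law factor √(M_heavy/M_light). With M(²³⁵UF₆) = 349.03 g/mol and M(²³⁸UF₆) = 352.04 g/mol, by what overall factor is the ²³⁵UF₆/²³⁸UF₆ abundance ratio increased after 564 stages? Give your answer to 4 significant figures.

The single-stage factor is √(M_heavy/M_light), so 564 stages give [√(352.04/349.03)]^564 = (352.04/349.03)^(564/2).
= 1.00862^282 = 11.26.

11.26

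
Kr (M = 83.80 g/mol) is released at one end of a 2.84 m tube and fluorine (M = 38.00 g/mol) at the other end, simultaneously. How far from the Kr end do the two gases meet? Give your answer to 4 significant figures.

1.143 m

Distances travelled in equal time are proportional to diffusion rates, so d_Kr/d_F₂ = √(M_F₂/M_Kr) = √(38.00/83.80) = 0.6734.
With d_Kr + d_F₂ = 2.84 m, d_F₂ = 2.84/(1 + 0.6734) = 1.697 m.
d_Kr = 2.84 − 1.697 = 1.143 m.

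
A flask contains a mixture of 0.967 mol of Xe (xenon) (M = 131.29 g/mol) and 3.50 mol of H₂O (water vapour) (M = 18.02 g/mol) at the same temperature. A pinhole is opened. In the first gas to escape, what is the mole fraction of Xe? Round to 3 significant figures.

Effusion rate of each component ∝ n_i/√M_i (partial pressure × 1/√M).
Mole fraction of Xe in the effusate = (n_Xe/√M_Xe) / (n_Xe/√M_Xe + n_H₂O/√M_H₂O)
= (0.967/√131.29) / (0.967/√131.29 + 3.50/√18.02) = 0.08439/(0.08439 + 0.8245) = 0.0929.

0.0929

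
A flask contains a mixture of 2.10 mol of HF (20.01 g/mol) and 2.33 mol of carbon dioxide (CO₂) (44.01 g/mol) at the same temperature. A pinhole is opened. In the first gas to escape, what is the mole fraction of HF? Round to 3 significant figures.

Effusion rate of each component ∝ n_i/√M_i (partial pressure × 1/√M).
Mole fraction of HF in the effusate = (n_HF/√M_HF) / (n_HF/√M_HF + n_CO₂/√M_CO₂)
= (2.10/√20.01) / (2.10/√20.01 + 2.33/√44.01) = 0.4695/(0.4695 + 0.3512) = 0.572.

0.572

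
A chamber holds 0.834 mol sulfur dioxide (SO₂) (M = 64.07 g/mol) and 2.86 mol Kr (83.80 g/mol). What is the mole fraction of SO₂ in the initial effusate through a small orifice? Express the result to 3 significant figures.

0.250

The effusion rate of species i is ∝ p_i/√M_i ∝ n_i/√M_i.
x_SO₂(eff) = (n_SO₂/√M_SO₂) / (n_SO₂/√M_SO₂ + n_Kr/√M_Kr)
= (0.834/√64.07) / (0.834/√64.07 + 2.86/√83.80) = 0.1042/(0.1042 + 0.3124) = 0.250.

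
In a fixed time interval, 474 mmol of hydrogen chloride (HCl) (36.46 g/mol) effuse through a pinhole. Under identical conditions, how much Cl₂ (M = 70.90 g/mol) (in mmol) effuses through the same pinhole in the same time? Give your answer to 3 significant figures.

From Graham's law, rate_Cl₂/rate_HCl = √(M_HCl/M_Cl₂) = √(36.46/70.90) = √0.5142 = 0.7171.
So the amount for Cl₂ is 474 × 0.7171 = 340 mmol.

340 mmol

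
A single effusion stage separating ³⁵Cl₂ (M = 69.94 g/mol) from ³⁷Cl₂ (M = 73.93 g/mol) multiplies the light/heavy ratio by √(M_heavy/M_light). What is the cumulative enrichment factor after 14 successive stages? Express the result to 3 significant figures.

1.47

Overall factor = α^14 with α = √(73.93/69.94), i.e. (73.93/69.94)^(14/2).
= 1.05705^7 = 1.47.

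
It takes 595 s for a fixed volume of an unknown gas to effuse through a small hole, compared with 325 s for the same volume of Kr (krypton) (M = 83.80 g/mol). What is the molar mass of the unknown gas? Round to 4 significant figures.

280.9 g/mol

By Graham's law, t_X/t_Kr = √(M_X/M_Kr).
595/325 = 1.831 = √(M_X/83.80)
M_X = 83.80 × 1.831² = 83.80 × 3.352 = 280.9 g/mol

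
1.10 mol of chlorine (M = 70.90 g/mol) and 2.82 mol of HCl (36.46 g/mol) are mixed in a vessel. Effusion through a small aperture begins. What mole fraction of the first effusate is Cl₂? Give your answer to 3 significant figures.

0.219

Each component's effusion rate ∝ (its partial pressure)·(1/√M) ∝ n_i/√M_i.
So x_Cl₂ in the escaping gas = (n_Cl₂/√M_Cl₂) / Σ(n_i/√M_i)
= (1.10/√70.90) / (1.10/√70.90 + 2.82/√36.46) = 0.1306/(0.1306 + 0.4670) = 0.219.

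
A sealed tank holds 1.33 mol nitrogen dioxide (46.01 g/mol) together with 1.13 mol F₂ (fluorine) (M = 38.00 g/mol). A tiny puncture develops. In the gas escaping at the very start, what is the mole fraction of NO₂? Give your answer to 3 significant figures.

The effusion rate of species i is ∝ p_i/√M_i ∝ n_i/√M_i.
So x_NO₂ in the escaping gas = (n_NO₂/√M_NO₂) / Σ(n_i/√M_i)
= (1.33/√46.01) / (1.33/√46.01 + 1.13/√38.00) = 0.1961/(0.1961 + 0.1833) = 0.517.

0.517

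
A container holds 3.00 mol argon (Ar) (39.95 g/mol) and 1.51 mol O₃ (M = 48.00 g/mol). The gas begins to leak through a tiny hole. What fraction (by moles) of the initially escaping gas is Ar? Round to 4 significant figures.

Each component's effusion rate ∝ (its partial pressure)·(1/√M) ∝ n_i/√M_i.
x_Ar(eff) = (n_Ar/√M_Ar) / (n_Ar/√M_Ar + n_O₃/√M_O₃)
= (3.00/√39.95) / (3.00/√39.95 + 1.51/√48.00) = 0.4746/(0.4746 + 0.2179) = 0.6853.

0.6853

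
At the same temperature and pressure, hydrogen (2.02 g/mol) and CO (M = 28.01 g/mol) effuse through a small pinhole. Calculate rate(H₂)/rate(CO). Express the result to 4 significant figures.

3.724

Using Graham's law: rate_H₂/rate_CO = √(M_CO/M_H₂) = √(28.01/2.02) = √13.87 = 3.724.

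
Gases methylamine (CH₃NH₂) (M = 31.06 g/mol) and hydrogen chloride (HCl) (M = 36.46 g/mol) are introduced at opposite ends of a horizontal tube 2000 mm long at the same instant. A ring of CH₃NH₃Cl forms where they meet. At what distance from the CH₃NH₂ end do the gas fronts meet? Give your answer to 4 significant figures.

Graham's law gives d_CH₃NH₂/d_HCl = rate_CH₃NH₂/rate_HCl = √(M_HCl/M_CH₃NH₂) = √(36.46/31.06) = 1.083.
With d_CH₃NH₂ + d_HCl = 2000 mm, d_HCl = 2000/(1 + 1.083) = 959.9 mm.
d_CH₃NH₂ = 2000 − 959.9 = 1040 mm.

1040 mm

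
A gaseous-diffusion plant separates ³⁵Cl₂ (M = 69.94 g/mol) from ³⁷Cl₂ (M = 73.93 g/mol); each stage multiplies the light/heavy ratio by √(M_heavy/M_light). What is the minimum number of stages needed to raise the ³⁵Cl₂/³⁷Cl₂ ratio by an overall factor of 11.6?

Single-stage factor α = √(73.93/69.94), so ln α = ½ ln(1.05705) = 0.02774.
Need α^N ≥ 11.6 ⇒ N ≥ ln(11.6) / ln α = 2.451 / 0.02774 = 88.35.
Minimum whole number of stages: N = 89.

89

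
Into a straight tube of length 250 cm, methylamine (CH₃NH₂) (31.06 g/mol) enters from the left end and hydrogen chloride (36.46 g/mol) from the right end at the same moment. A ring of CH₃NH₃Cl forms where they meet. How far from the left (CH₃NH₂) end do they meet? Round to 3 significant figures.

In equal time, each gas travels a distance ∝ its rate ∝ 1/√M, so d_CH₃NH₂/d_HCl = √(M_HCl/M_CH₃NH₂) = √(36.46/31.06) = 1.083.
With d_CH₃NH₂ + d_HCl = 250 cm, d_HCl = 250/(1 + 1.083) = 120.0 cm.
d_CH₃NH₂ = 250 − 120.0 = 130 cm.

130 cm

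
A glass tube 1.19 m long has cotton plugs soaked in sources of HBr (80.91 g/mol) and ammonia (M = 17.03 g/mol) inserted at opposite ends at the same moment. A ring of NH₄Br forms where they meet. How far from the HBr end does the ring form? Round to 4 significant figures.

0.3743 m

In equal time, each gas travels a distance ∝ its rate ∝ 1/√M, so d_HBr/d_NH₃ = √(M_NH₃/M_HBr) = √(17.03/80.91) = 0.4588.
With d_HBr + d_NH₃ = 1.19 m, d_NH₃ = 1.19/(1 + 0.4588) = 0.8157 m.
d_HBr = 1.19 − 0.8157 = 0.3743 m.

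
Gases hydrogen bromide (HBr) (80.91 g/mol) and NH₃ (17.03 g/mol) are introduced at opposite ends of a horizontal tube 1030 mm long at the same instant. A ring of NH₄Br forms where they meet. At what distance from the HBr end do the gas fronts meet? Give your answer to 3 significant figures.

Distances travelled in equal time are proportional to diffusion rates, so d_HBr/d_NH₃ = √(M_NH₃/M_HBr) = √(17.03/80.91) = 0.4588.
With d_HBr + d_NH₃ = 1030 mm, d_NH₃ = 1030/(1 + 0.4588) = 706.1 mm.
d_HBr = 1030 − 706.1 = 324 mm.

324 mm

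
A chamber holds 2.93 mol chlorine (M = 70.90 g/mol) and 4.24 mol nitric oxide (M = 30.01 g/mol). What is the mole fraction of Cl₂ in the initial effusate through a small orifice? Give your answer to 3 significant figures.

Rate_i ∝ x_i/√M_i (Graham's law weighted by mole fraction), so the effusate composition follows n_i/√M_i.
So x_Cl₂ in the escaping gas = (n_Cl₂/√M_Cl₂) / Σ(n_i/√M_i)
= (2.93/√70.90) / (2.93/√70.90 + 4.24/√30.01) = 0.3480/(0.3480 + 0.7740) = 0.310.

0.310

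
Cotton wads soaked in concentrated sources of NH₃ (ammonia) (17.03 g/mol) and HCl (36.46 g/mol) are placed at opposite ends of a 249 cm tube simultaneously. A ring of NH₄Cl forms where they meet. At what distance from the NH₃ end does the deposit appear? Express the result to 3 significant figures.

Graham's law gives d_NH₃/d_HCl = rate_NH₃/rate_HCl = √(M_HCl/M_NH₃) = √(36.46/17.03) = 1.463.
With d_NH₃ + d_HCl = 249 cm, d_HCl = 249/(1 + 1.463) = 101.1 cm.
d_NH₃ = 249 − 101.1 = 148 cm.

148 cm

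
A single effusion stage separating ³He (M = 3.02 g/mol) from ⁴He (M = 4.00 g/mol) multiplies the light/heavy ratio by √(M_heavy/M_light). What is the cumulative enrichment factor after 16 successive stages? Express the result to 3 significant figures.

9.47

Overall factor = α^16 with α = √(4.00/3.02), i.e. (4.00/3.02)^(16/2).
= 1.32450^8 = 9.47.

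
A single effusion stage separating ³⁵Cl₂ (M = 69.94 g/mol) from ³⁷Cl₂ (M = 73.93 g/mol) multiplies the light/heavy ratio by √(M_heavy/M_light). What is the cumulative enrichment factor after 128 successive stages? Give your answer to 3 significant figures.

34.8

Overall factor = α^128 with α = √(73.93/69.94), i.e. (73.93/69.94)^(128/2).
= 1.05705^64 = 34.8.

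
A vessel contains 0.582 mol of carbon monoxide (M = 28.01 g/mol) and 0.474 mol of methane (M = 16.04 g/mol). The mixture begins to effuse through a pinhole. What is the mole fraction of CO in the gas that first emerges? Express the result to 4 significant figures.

0.4816

Each component's effusion rate ∝ (its partial pressure)·(1/√M) ∝ n_i/√M_i.
So x_CO in the escaping gas = (n_CO/√M_CO) / Σ(n_i/√M_i)
= (0.582/√28.01) / (0.582/√28.01 + 0.474/√16.04) = 0.1100/(0.1100 + 0.1184) = 0.4816.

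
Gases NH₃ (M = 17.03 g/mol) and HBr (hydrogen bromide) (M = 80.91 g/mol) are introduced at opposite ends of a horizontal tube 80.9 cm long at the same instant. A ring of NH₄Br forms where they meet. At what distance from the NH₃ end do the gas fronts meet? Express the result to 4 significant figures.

The fronts meet when d_NH₃ + d_HBr = L with d_NH₃/d_HBr = √(M_HBr/M_NH₃) (Graham's law). Here √(M_HBr/M_NH₃) = √(80.91/17.03) = 2.180.
With d_NH₃ + d_HBr = 80.9 cm, d_HBr = 80.9/(1 + 2.180) = 25.44 cm.
d_NH₃ = 80.9 − 25.44 = 55.46 cm.

55.46 cm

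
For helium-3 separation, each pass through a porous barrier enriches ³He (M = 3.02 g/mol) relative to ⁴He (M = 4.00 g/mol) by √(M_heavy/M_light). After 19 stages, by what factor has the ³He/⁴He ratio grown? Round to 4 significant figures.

Overall factor = α^19 with α = √(4.00/3.02), i.e. (4.00/3.02)^(19/2).
= 1.32450^(19/2) = 14.44.

14.44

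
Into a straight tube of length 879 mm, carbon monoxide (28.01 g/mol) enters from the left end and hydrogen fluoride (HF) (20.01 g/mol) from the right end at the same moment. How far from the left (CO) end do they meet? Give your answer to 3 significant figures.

403 mm

The fronts meet when d_CO + d_HF = L with d_CO/d_HF = √(M_HF/M_CO) (Graham's law). Here √(M_HF/M_CO) = √(20.01/28.01) = 0.8452.
With d_CO + d_HF = 879 mm, d_HF = 879/(1 + 0.8452) = 476.4 mm.
d_CO = 879 − 476.4 = 403 mm.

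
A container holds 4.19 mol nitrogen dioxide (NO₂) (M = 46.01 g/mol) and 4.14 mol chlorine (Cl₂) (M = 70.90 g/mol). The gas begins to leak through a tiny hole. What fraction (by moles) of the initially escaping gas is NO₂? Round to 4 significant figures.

Each component's effusion rate ∝ (its partial pressure)·(1/√M) ∝ n_i/√M_i.
Mole fraction of NO₂ in the effusate = (n_NO₂/√M_NO₂) / (n_NO₂/√M_NO₂ + n_Cl₂/√M_Cl₂)
= (4.19/√46.01) / (4.19/√46.01 + 4.14/√70.90) = 0.6177/(0.6177 + 0.4917) = 0.5568.

0.5568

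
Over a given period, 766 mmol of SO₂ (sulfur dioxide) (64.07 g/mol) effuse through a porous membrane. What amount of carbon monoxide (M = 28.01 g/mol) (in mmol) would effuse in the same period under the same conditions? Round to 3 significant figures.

Since effusion rate ∝ 1/√M, rate_CO/rate_SO₂ = √(M_SO₂/M_CO) = √(64.07/28.01) = √2.287 = 1.512.
So the amount for CO is 766 × 1.512 = 1160 mmol.

1160 mmol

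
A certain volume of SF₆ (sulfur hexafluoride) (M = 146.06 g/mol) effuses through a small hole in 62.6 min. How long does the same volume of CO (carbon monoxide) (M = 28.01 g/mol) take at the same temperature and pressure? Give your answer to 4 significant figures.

27.41 min

From Graham's law, t_CO/t_SF₆ = √(M_CO/M_SF₆) = √(28.01/146.06) = √0.1918 = 0.4379.
So the time for CO is 62.6 × 0.4379 = 27.41 min.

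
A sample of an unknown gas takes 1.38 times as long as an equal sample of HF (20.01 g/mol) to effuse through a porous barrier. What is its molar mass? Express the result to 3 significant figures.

By Graham's law, t_X/t_HF = √(M_X/M_HF).
1.38 = √(M_X/20.01)
M_X = 20.01 × 1.38² = 20.01 × 1.904 = 38.1 g/mol

38.1 g/mol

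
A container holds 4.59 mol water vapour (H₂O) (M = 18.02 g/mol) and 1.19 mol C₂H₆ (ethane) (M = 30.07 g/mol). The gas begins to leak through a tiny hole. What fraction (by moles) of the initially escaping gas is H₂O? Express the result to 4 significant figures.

0.8328

Rate_i ∝ x_i/√M_i (Graham's law weighted by mole fraction), so the effusate composition follows n_i/√M_i.
x_H₂O(eff) = (n_H₂O/√M_H₂O) / (n_H₂O/√M_H₂O + n_C₂H₆/√M_C₂H₆)
= (4.59/√18.02) / (4.59/√18.02 + 1.19/√30.07) = 1.081/(1.081 + 0.2170) = 0.8328.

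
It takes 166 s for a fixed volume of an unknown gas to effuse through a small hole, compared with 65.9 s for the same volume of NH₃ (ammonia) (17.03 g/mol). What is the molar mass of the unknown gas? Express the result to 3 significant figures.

108 g/mol

Using Graham's law: t_X/t_NH₃ = √(M_X/M_NH₃).
166/65.9 = 2.519 = √(M_X/17.03)
M_X = 17.03 × 2.519² = 17.03 × 6.345 = 108 g/mol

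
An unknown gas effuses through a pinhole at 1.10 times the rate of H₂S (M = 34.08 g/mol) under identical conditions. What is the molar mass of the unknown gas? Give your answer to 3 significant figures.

Graham's law gives rate_X/rate_H₂S = √(M_H₂S/M_X).
1.10 = √(34.08/M_X)
M_X = 34.08 / 1.10² = 34.08 / 1.210 = 28.2 g/mol

28.2 g/mol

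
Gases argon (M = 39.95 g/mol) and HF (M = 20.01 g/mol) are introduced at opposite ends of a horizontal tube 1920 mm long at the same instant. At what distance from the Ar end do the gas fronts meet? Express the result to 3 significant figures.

In equal time, each gas travels a distance ∝ its rate ∝ 1/√M, so d_Ar/d_HF = √(M_HF/M_Ar) = √(20.01/39.95) = 0.7077.
With d_Ar + d_HF = 1920 mm, d_HF = 1920/(1 + 0.7077) = 1124 mm.
d_Ar = 1920 − 1124 = 796 mm.

796 mm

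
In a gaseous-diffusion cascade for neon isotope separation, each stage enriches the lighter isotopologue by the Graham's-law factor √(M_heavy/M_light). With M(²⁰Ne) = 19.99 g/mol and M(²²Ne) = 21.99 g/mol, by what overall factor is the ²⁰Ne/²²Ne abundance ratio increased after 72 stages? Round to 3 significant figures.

31.0

After 72 stages the ratio has grown by (√(21.99/19.99))^72 = (21.99/19.99)^(72/2).
= 1.10005^36 = 31.0.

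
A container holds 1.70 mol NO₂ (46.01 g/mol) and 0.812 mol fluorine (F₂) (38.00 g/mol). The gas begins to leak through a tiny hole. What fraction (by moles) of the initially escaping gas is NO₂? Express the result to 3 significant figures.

The effusion rate of species i is ∝ p_i/√M_i ∝ n_i/√M_i.
x_NO₂(eff) = (n_NO₂/√M_NO₂) / (n_NO₂/√M_NO₂ + n_F₂/√M_F₂)
= (1.70/√46.01) / (1.70/√46.01 + 0.812/√38.00) = 0.2506/(0.2506 + 0.1317) = 0.655.

0.655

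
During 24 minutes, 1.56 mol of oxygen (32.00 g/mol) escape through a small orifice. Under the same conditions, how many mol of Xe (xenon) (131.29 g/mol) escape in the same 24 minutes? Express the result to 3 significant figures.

0.770 mol

Graham's law gives rate_Xe/rate_O₂ = √(M_O₂/M_Xe) = √(32.00/131.29) = √0.2437 = 0.4937.
So the amount for Xe is 1.56 × 0.4937 = 0.770 mol.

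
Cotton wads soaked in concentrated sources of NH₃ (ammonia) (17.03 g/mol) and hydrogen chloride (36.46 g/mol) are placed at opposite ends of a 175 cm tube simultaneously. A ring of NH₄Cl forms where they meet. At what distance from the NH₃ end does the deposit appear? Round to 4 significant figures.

Distances travelled in equal time are proportional to diffusion rates, so d_NH₃/d_HCl = √(M_HCl/M_NH₃) = √(36.46/17.03) = 1.463.
With d_NH₃ + d_HCl = 175 cm, d_HCl = 175/(1 + 1.463) = 71.05 cm.
d_NH₃ = 175 − 71.05 = 104.0 cm.

104.0 cm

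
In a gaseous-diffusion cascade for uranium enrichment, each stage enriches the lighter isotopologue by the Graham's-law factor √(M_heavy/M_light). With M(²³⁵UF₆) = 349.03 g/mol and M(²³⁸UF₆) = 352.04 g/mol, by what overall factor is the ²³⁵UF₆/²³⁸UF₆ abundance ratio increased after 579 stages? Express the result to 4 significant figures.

Overall factor = α^579 with α = √(352.04/349.03), i.e. (352.04/349.03)^(579/2).
= 1.00862^(579/2) = 12.01.

12.01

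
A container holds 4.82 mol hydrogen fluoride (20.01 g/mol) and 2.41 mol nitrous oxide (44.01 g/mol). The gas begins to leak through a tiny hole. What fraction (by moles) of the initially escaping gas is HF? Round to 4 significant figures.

0.7479

Rate_i ∝ x_i/√M_i (Graham's law weighted by mole fraction), so the effusate composition follows n_i/√M_i.
x_HF(eff) = (n_HF/√M_HF) / (n_HF/√M_HF + n_N₂O/√M_N₂O)
= (4.82/√20.01) / (4.82/√20.01 + 2.41/√44.01) = 1.078/(1.078 + 0.3633) = 0.7479.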